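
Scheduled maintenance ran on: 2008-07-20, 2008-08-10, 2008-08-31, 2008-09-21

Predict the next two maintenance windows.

2008-10-12, 2008-11-02

Every event comes 21 days after the last (21, 21, 21).
2008-09-21 + 21 days = 2008-10-12.
2008-10-12 + 21 days = 2008-11-02.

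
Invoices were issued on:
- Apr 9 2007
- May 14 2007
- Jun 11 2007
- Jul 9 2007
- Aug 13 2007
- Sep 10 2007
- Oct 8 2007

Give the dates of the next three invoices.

Nov 12 2007, Dec 10 2007, Jan 14 2008

These are Mondays at 28- or 35-day spacing (35, 28, 28, 35, 28, 28).
The pattern: 2nd Monday of the month.
November 2007 — 2nd Monday is Nov 12 2007.
December 2007 — 2nd Monday is Dec 10 2007.
2nd Monday of January 2008: Jan 14 2008.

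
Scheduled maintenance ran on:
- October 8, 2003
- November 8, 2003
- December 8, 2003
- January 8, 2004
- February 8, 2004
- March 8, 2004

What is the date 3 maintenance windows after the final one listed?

The day-of-month is always 8 (31, 30, 31, 31, 29 days between events).
So this recurs on the 8th of each month.
Next: April 2004 → April 8, 2004.
May 2004: May 8, 2004.
June 2004: June 8, 2004.

June 8, 2004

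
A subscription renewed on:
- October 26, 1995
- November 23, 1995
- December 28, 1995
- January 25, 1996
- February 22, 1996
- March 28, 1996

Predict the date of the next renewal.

April 25, 1996

All dates are Thursdays, 28, 35, 28, 28, 35 days apart.
Specifically, the 4th Thursday of each month.
April 1996 — 4th Thursday is April 25, 1996.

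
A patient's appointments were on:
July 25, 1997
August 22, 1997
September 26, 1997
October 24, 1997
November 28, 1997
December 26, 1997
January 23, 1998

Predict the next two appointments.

February 27, 1998; March 27, 1998

Gaps: 28, 35, 28, 35, 28, 28 days — a mix of 28 and 35. Every date is a Friday.
Each is the 4th Friday of its month.
4th Friday of February 1998: February 27, 1998.
4th Friday of March 1998: March 27, 1998.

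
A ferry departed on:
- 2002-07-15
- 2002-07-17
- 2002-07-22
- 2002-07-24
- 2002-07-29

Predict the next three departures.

2002-07-31, 2002-08-05, 2002-08-07

The gap pattern 2, 5, 2, 5 repeats every 2 events.
These are the Mondays and Wednesdays of each week.
The following Wednesday is 2002-07-31.
Next Monday: 2002-08-05.
Next Wednesday: 2002-08-07.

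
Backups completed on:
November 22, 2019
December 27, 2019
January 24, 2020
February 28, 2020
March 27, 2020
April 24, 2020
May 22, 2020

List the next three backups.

June 26, 2020; July 24, 2020; August 28, 2020

These are Fridays at 28- or 35-day spacing (35, 28, 35, 28, 28, 28).
The pattern: 4th Friday of the month.
June 2020 — 4th Friday is June 26, 2020.
4th Friday of July 2020: July 24, 2020.
4th Friday of August 2020: August 28, 2020.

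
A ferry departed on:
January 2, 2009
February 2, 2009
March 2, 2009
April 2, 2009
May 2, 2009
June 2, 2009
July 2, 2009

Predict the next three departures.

August 2, 2009; September 2, 2009; October 2, 2009

The day-of-month is always 2 (31, 28, 31, 30, 31, 30 days between events).
So this recurs on the 2nd of each month.
August 2009: August 2, 2009.
Next: September 2009 → September 2, 2009.
October 2009: October 2, 2009.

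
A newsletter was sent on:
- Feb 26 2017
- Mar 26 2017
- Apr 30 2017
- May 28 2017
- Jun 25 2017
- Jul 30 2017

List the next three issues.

Aug 27 2017, Sep 24 2017, Oct 29 2017

All Sundays; the gaps (28, 35, 28, 28, 35) vary with month length.
This is the last Sunday of each month.
Last Sunday of August 2017: Aug 27 2017.
September 2017 ends with Sunday Sep 24 2017.
Last Sunday of October 2017: Oct 29 2017.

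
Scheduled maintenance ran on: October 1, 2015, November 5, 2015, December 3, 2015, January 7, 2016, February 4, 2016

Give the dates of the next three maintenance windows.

Gaps: 35, 28, 35, 28 days — a mix of 28 and 35. Every date is a Thursday.
Each is the 1st Thursday of its month.
1st Thursday of March 2016: March 3, 2016.
April 2016 — 1st Thursday is April 7, 2016.
1st Thursday of May 2016: May 5, 2016.

March 3, 2016; April 7, 2016; May 5, 2016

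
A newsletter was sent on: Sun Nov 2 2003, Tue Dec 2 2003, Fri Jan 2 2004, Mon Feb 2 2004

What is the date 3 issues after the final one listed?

Gaps: 30, 31, 31 days — not constant. Every event is on the 2nd of the month.
Pattern: the 2nd of each month.
March 2004: Tue Mar 2 2004.
April 2004: Fri Apr 2 2004.
May 2004: Sun May 2 2004.

Sun May 2 2004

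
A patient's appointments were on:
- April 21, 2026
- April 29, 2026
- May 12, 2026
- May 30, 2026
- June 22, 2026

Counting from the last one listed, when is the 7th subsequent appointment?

Intervals are 8, 13, 18, 23 days — an arithmetic progression with common difference 5.
Next gap: 28 days. June 22, 2026 + 28 days = July 20, 2026.
Next gap: 33 days. July 20, 2026 + 33 days = August 22, 2026.
Next gap: 38 days. August 22, 2026 + 38 days = September 29, 2026.
Next gap: 43 days. September 29, 2026 + 43 days = November 11, 2026.
Next gap: 48 days. November 11, 2026 + 48 days = December 29, 2026.
Next gap: 53 days. December 29, 2026 + 53 days = February 20, 2027.
Next gap: 58 days. February 20, 2027 + 58 days = April 19, 2027.

April 19, 2027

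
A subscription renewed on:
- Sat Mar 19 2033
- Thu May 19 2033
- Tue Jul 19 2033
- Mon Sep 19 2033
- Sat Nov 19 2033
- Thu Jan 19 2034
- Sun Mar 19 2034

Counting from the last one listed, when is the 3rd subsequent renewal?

Tue Sep 19 2034

Gaps: 61, 61, 62, 61, 61, 59 days — not constant. Every event is on the 19th of the month.
Pattern: the 19th of every 2 months.
Next: May 2034 → Fri May 19 2034.
July 2034: Wed Jul 19 2034.
September 2034: Tue Sep 19 2034.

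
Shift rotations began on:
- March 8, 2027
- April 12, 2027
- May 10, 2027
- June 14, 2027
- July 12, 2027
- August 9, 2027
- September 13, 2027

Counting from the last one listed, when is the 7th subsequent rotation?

These are Mondays at 28- or 35-day spacing (35, 28, 35, 28, 28, 35).
The pattern: 2nd Monday of the month.
October 2027 — 2nd Monday is October 11, 2027.
November 2027 — 2nd Monday is November 8, 2027.
December 2027 — 2nd Monday is December 13, 2027.
January 2028 — 2nd Monday is January 10, 2028.
February 2028 — 2nd Monday is February 14, 2028.
2nd Monday of March 2028: March 13, 2028.
2nd Monday of April 2028: April 10, 2028.

April 10, 2028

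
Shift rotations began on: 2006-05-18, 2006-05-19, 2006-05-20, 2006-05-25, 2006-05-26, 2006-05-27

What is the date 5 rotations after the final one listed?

2006-06-09

Gaps: 1, 1, 5, 1, 1 days — not constant, but cyclic with period 3.
The events fall on every Thursday, Friday and Saturday.
The following Thursday is 2006-06-01.
The following Friday is 2006-06-02.
The following Saturday is 2006-06-03.
Next Thursday: 2006-06-08.
The following Friday is 2006-06-09.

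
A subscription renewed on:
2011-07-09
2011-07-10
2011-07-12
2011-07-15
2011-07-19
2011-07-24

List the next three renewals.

Intervals are 1, 2, 3, 4, 5 days — an arithmetic progression with common difference 1.
Next gap: 6 days. 2011-07-24 + 6 days = 2011-07-30.
Next gap: 7 days. 2011-07-30 + 7 days = 2011-08-06.
Next gap: 8 days. 2011-08-06 + 8 days = 2011-08-14.

2011-07-30, 2011-08-06, 2011-08-14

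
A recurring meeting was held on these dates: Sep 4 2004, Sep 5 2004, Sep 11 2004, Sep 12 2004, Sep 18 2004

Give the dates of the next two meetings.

Sep 19 2004, Sep 25 2004

Gaps: 1, 6, 1, 6 days — not constant, but cyclic with period 2.
The events fall on every Saturday and Sunday.
The following Sunday is Sep 19 2004.
Next Saturday: Sep 25 2004.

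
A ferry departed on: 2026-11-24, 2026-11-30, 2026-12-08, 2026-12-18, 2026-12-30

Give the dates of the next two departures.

Gaps: 6, 8, 10, 12 days — each gap is 2 larger than the previous one.
Next gap: 14 days. 2026-12-30 + 14 days = 2027-01-13.
Next gap: 16 days. 2027-01-13 + 16 days = 2027-01-29.

2027-01-13, 2027-01-29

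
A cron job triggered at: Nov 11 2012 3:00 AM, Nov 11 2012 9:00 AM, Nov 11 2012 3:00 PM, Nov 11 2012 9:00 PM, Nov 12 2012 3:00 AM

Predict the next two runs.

Gaps: 6, 6, 6, 6 hours — each event is 6 hours after the previous one.
Nov 12 2012 3:00 AM + 6 h = Nov 12 2012 9:00 AM.
Nov 12 2012 9:00 AM + 6 h = Nov 12 2012 3:00 PM.

Nov 12 2012 9:00 AM, Nov 12 2012 3:00 PM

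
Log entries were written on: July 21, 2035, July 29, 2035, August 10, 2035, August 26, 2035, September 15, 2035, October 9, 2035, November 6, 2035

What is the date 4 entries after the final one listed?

Intervals are 8, 12, 16, 20, 24, 28 days — an arithmetic progression with common difference 4.
Next gap: 32 days. November 6, 2035 + 32 days = December 8, 2035.
Next gap: 36 days. December 8, 2035 + 36 days = January 13, 2036.
Next gap: 40 days. January 13, 2036 + 40 days = February 22, 2036.
Next gap: 44 days. February 22, 2036 + 44 days = April 6, 2036.

April 6, 2036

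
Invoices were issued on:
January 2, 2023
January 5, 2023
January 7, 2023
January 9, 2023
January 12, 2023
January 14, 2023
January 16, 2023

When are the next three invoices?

January 19, 2023; January 21, 2023; January 23, 2023

Every event lands on a Monday or Thursday or Saturday (gaps cycle 3, 2, 2, 3, 2, 2).
So the schedule is: every Monday, Thursday and Saturday.
Next Thursday: January 19, 2023.
The following Saturday is January 21, 2023.
The following Monday is January 23, 2023.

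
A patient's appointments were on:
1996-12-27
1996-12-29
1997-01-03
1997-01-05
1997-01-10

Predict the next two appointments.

1997-01-12, 1997-01-17

Every event lands on a Friday or Sunday (gaps cycle 2, 5, 2, 5).
So the schedule is: every Friday and Sunday.
The following Sunday is 1997-01-12.
The following Friday is 1997-01-17.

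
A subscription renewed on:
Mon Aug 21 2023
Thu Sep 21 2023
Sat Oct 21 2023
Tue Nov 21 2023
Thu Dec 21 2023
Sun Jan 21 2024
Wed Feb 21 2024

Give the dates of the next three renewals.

Thu Mar 21 2024, Sun Apr 21 2024, Tue May 21 2024

Each date is the 21st; the gaps (31, 30, 31, 30, 31, 31) track the month lengths.
The rule is the 21st of each month.
Next: March 2024 → Thu Mar 21 2024.
Next: April 2024 → Sun Apr 21 2024.
May 2024: Tue May 21 2024.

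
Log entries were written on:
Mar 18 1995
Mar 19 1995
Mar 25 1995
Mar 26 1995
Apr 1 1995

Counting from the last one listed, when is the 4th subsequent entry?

Apr 15 1995

The gap pattern 1, 6, 1, 6 repeats every 2 events.
These are the Saturdays and Sundays of each week.
Next Sunday: Apr 2 1995.
The following Saturday is Apr 8 1995.
The following Sunday is Apr 9 1995.
The following Saturday is Apr 15 1995.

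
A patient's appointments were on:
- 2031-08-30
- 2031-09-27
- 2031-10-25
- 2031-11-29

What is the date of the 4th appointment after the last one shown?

All Saturdays; the gaps (28, 28, 35) vary with month length.
This is the last Saturday of each month.
December 2031 ends with Saturday 2031-12-27.
January 2032 ends with Saturday 2032-01-31.
February 2032 ends with Saturday 2032-02-28.
Last Saturday of March 2032: 2032-03-27.

2032-03-27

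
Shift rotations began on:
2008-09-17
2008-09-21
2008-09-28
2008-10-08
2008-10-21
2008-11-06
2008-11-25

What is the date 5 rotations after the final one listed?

2009-04-14

Intervals are 4, 7, 10, 13, 16, 19 days — an arithmetic progression with common difference 3.
Next gap: 22 days. 2008-11-25 + 22 days = 2008-12-17.
Next gap: 25 days. 2008-12-17 + 25 days = 2009-01-11.
Next gap: 28 days. 2009-01-11 + 28 days = 2009-02-08.
Next gap: 31 days. 2009-02-08 + 31 days = 2009-03-11.
Next gap: 34 days. 2009-03-11 + 34 days = 2009-04-14.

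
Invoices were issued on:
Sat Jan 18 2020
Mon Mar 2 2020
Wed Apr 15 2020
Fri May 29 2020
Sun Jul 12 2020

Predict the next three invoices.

The spacing is 44, 44, 44, 44 days — always 44 days.
Sun Jul 12 2020 + 44 days = Tue Aug 25 2020.
Tue Aug 25 2020 + 44 days = Thu Oct 8 2020.
Thu Oct 8 2020 + 44 days = Sat Nov 21 2020.

Tue Aug 25 2020, Thu Oct 8 2020, Sat Nov 21 2020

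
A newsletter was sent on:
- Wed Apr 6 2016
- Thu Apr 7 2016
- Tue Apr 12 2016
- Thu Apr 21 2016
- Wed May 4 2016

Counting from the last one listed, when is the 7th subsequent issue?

Wed Nov 23 2016

Intervals are 1, 5, 9, 13 days — an arithmetic progression with common difference 4.
Next gap: 17 days. Wed May 4 2016 + 17 days = Sat May 21 2016.
Next gap: 21 days. Sat May 21 2016 + 21 days = Sat Jun 11 2016.
Next gap: 25 days. Sat Jun 11 2016 + 25 days = Wed Jul 6 2016.
Next gap: 29 days. Wed Jul 6 2016 + 29 days = Thu Aug 4 2016.
Next gap: 33 days. Thu Aug 4 2016 + 33 days = Tue Sep 6 2016.
Next gap: 37 days. Tue Sep 6 2016 + 37 days = Thu Oct 13 2016.
Next gap: 41 days. Thu Oct 13 2016 + 41 days = Wed Nov 23 2016.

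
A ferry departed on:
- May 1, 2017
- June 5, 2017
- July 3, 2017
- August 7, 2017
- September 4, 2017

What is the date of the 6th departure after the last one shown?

March 5, 2018

All dates are Mondays, 35, 28, 35, 28 days apart.
Specifically, the 1st Monday of each month.
1st Monday of October 2017: October 2, 2017.
November 2017 — 1st Monday is November 6, 2017.
December 2017 — 1st Monday is December 4, 2017.
1st Monday of January 2018: January 1, 2018.
February 2018 — 1st Monday is February 5, 2018.
1st Monday of March 2018: March 5, 2018.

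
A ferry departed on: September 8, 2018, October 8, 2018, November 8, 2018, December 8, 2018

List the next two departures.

January 8, 2019; February 8, 2019

Each date is the 8th; the gaps (30, 31, 30) track the month lengths.
The rule is the 8th of each month.
Next: January 2019 → January 8, 2019.
Next: February 2019 → February 8, 2019.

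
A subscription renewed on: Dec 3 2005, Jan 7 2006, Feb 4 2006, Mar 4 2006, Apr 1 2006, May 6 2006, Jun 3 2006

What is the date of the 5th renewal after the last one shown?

Nov 4 2006

Gaps: 35, 28, 28, 28, 35, 28 days — a mix of 28 and 35. Every date is a Saturday.
Each is the 1st Saturday of its month.
1st Saturday of July 2006: Jul 1 2006.
August 2006 — 1st Saturday is Aug 5 2006.
1st Saturday of September 2006: Sep 2 2006.
1st Saturday of October 2006: Oct 7 2006.
1st Saturday of November 2006: Nov 4 2006.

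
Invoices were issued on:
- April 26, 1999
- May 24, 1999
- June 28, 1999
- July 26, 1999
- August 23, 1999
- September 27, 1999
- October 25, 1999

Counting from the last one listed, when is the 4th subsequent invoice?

These are Mondays at 28- or 35-day spacing (28, 35, 28, 28, 35, 28).
The pattern: 4th Monday of the month.
November 1999 — 4th Monday is November 22, 1999.
December 1999 — 4th Monday is December 27, 1999.
4th Monday of January 2000: January 24, 2000.
February 2000 — 4th Monday is February 28, 2000.

February 28, 2000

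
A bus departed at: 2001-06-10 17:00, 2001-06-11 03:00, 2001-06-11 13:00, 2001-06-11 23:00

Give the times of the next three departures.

Spacing: 10, 10, 10 h — constant 10 h.
2001-06-11 23:00 + 10 h = 2001-06-12 09:00.
2001-06-12 09:00 + 10 h = 2001-06-12 19:00.
2001-06-12 19:00 + 10 h = 2001-06-13 05:00.

2001-06-12 09:00, 2001-06-12 19:00, 2001-06-13 05:00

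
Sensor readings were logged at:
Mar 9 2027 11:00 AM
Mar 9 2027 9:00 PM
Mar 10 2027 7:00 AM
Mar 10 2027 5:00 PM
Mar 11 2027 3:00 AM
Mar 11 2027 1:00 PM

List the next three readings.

Mar 11 2027 11:00 PM, Mar 12 2027 9:00 AM, Mar 12 2027 7:00 PM

Gaps: 10, 10, 10, 10, 10 hours — each event is 10 hours after the previous one.
Mar 11 2027 1:00 PM + 10 h = Mar 11 2027 11:00 PM.
Mar 11 2027 11:00 PM + 10 h = Mar 12 2027 9:00 AM.
Mar 12 2027 9:00 AM + 10 h = Mar 12 2027 7:00 PM.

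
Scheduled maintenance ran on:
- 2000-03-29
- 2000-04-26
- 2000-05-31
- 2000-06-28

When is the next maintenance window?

All Wednesdays; the gaps (28, 35, 28) vary with month length.
This is the last Wednesday of each month.
Last Wednesday of July 2000: 2000-07-26.

2000-07-26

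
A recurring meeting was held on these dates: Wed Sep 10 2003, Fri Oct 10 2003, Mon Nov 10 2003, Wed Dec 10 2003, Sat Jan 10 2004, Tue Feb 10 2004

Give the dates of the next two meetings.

Gaps: 30, 31, 30, 31, 31 days — not constant. Every event is on the 10th of the month.
Pattern: the 10th of each month.
Next: March 2004 → Wed Mar 10 2004.
Next: April 2004 → Sat Apr 10 2004.

Wed Mar 10 2004, Sat Apr 10 2004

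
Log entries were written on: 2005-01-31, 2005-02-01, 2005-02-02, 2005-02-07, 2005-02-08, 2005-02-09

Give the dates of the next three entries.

2005-02-14, 2005-02-15, 2005-02-16

The gap pattern 1, 1, 5, 1, 1 repeats every 3 events.
These are the Mondays, Tuesdays and Wednesdays of each week.
Next Monday: 2005-02-14.
The following Tuesday is 2005-02-15.
The following Wednesday is 2005-02-16.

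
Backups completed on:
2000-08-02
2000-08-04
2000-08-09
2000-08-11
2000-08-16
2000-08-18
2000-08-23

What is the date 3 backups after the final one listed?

2000-09-01

The gap pattern 2, 5, 2, 5, 2, 5 repeats every 2 events.
These are the Wednesdays and Fridays of each week.
Next Friday: 2000-08-25.
Next Wednesday: 2000-08-30.
Next Friday: 2000-09-01.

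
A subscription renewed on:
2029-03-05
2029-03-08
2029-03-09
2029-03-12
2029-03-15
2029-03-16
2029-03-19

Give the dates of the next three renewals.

2029-03-22, 2029-03-23, 2029-03-26

Gaps: 3, 1, 3, 3, 1, 3 days — not constant, but cyclic with period 3.
The events fall on every Monday, Thursday and Friday.
The following Thursday is 2029-03-22.
Next Friday: 2029-03-23.
Next Monday: 2029-03-26.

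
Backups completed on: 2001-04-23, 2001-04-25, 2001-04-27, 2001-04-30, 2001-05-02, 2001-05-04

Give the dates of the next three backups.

2001-05-07, 2001-05-09, 2001-05-11

Gaps: 2, 2, 3, 2, 2 days — not constant, but cyclic with period 3.
The events fall on every Monday, Wednesday and Friday.
The following Monday is 2001-05-07.
Next Wednesday: 2001-05-09.
The following Friday is 2001-05-11.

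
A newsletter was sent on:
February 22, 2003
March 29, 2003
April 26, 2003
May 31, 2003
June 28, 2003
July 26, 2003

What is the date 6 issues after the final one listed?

Every date is a Saturday; gaps 35, 28, 35, 28, 28 days.
Each is the last Saturday of its month (at least one falls on the 29th or later, ruling out '4th Saturday').
Last Saturday of August 2003: August 30, 2003.
September 2003 ends with Saturday September 27, 2003.
October 2003 ends with Saturday October 25, 2003.
November 2003 ends with Saturday November 29, 2003.
Last Saturday of December 2003: December 27, 2003.
January 2004 ends with Saturday January 31, 2004.

January 31, 2004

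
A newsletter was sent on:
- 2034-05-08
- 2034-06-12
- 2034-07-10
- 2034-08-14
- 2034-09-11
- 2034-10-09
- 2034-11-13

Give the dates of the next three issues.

Gaps: 35, 28, 35, 28, 28, 35 days — a mix of 28 and 35. Every date is a Monday.
Each is the 2nd Monday of its month.
December 2034 — 2nd Monday is 2034-12-11.
2nd Monday of January 2035: 2035-01-08.
February 2035 — 2nd Monday is 2035-02-12.

2034-12-11, 2035-01-08, 2035-02-12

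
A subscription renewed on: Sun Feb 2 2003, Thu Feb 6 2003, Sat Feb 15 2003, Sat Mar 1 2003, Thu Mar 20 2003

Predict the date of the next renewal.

Gaps: 4, 9, 14, 19 days — each gap is 5 larger than the previous one.
Next gap: 24 days. Thu Mar 20 2003 + 24 days = Sun Apr 13 2003.

Sun Apr 13 2003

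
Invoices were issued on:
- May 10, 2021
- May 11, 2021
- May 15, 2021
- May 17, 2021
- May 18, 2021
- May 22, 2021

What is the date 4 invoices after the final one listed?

May 31, 2021

Every event lands on a Monday or Tuesday or Saturday (gaps cycle 1, 4, 2, 1, 4).
So the schedule is: every Monday, Tuesday and Saturday.
The following Monday is May 24, 2021.
The following Tuesday is May 25, 2021.
Next Saturday: May 29, 2021.
The following Monday is May 31, 2021.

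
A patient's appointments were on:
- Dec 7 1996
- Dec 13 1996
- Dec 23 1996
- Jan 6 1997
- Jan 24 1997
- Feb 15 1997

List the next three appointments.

Mar 13 1997, Apr 12 1997, May 16 1997

Gaps: 6, 10, 14, 18, 22 days — each gap is 4 larger than the previous one.
Next gap: 26 days. Feb 15 1997 + 26 days = Mar 13 1997.
Next gap: 30 days. Mar 13 1997 + 30 days = Apr 12 1997.
Next gap: 34 days. Apr 12 1997 + 34 days = May 16 1997.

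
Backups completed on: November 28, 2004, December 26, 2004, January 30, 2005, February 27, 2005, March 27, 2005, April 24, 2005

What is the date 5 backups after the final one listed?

September 25, 2005

Every date is a Sunday; gaps 28, 35, 28, 28, 28 days.
Each is the last Sunday of its month (at least one falls on the 29th or later, ruling out '4th Sunday').
May 2005 ends with Sunday May 29, 2005.
June 2005 ends with Sunday June 26, 2005.
July 2005 ends with Sunday July 31, 2005.
Last Sunday of August 2005: August 28, 2005.
Last Sunday of September 2005: September 25, 2005.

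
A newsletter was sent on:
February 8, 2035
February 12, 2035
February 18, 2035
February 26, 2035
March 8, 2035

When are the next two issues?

The spacing grows by 2 each time: 4, 6, 8, 10 days.
Next gap: 12 days. March 8, 2035 + 12 days = March 20, 2035.
Next gap: 14 days. March 20, 2035 + 14 days = April 3, 2035.

March 20, 2035; April 3, 2035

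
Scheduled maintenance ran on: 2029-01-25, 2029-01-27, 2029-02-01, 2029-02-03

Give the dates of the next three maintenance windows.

2029-02-08, 2029-02-10, 2029-02-15

Every event lands on a Thursday or Saturday (gaps cycle 2, 5, 2).
So the schedule is: every Thursday and Saturday.
The following Thursday is 2029-02-08.
Next Saturday: 2029-02-10.
The following Thursday is 2029-02-15.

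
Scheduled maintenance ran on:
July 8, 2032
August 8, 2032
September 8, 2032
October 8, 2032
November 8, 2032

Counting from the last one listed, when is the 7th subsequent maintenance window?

June 8, 2033

Each date is the 8th; the gaps (31, 31, 30, 31) track the month lengths.
The rule is the 8th of each month.
December 2032: December 8, 2032.
Next: January 2033 → January 8, 2033.
Next: February 2033 → February 8, 2033.
March 2033: March 8, 2033.
April 2033: April 8, 2033.
Next: May 2033 → May 8, 2033.
June 2033: June 8, 2033.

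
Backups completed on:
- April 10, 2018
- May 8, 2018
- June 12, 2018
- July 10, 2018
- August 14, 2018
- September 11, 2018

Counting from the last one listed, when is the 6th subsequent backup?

March 12, 2019

Gaps: 28, 35, 28, 35, 28 days — a mix of 28 and 35. Every date is a Tuesday.
Each is the 2nd Tuesday of its month.
October 2018 — 2nd Tuesday is October 9, 2018.
November 2018 — 2nd Tuesday is November 13, 2018.
2nd Tuesday of December 2018: December 11, 2018.
January 2019 — 2nd Tuesday is January 8, 2019.
2nd Tuesday of February 2019: February 12, 2019.
2nd Tuesday of March 2019: March 12, 2019.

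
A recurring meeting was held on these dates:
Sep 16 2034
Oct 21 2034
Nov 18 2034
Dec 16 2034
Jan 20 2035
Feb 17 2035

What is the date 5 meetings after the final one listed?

Jul 21 2035

These are Saturdays at 28- or 35-day spacing (35, 28, 28, 35, 28).
The pattern: 3rd Saturday of the month.
3rd Saturday of March 2035: Mar 17 2035.
April 2035 — 3rd Saturday is Apr 21 2035.
May 2035 — 3rd Saturday is May 19 2035.
June 2035 — 3rd Saturday is Jun 16 2035.
July 2035 — 3rd Saturday is Jul 21 2035.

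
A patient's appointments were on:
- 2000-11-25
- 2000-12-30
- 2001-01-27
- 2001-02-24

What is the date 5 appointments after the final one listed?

These are Saturdays with 35, 28, 28-day gaps.
Each is the final Saturday of its month — 2000-12-30 is past the 28th, so '4th Saturday' doesn't fit.
Last Saturday of March 2001: 2001-03-31.
April 2001 ends with Saturday 2001-04-28.
Last Saturday of May 2001: 2001-05-26.
June 2001 ends with Saturday 2001-06-30.
July 2001 ends with Saturday 2001-07-28.

2001-07-28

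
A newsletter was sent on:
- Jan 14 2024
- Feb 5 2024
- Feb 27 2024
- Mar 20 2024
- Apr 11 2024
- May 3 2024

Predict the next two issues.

Every event comes 22 days after the last (22, 22, 22, 22, 22).
May 3 2024 + 22 days = May 25 2024.
May 25 2024 + 22 days = Jun 16 2024.

May 25 2024, Jun 16 2024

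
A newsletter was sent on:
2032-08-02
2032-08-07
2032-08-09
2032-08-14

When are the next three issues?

2032-08-16, 2032-08-21, 2032-08-23

Every event lands on a Monday or Saturday (gaps cycle 5, 2, 5).
So the schedule is: every Monday and Saturday.
The following Monday is 2032-08-16.
Next Saturday: 2032-08-21.
The following Monday is 2032-08-23.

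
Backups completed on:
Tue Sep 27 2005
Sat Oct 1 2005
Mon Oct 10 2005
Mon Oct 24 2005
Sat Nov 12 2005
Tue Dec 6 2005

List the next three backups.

Gaps: 4, 9, 14, 19, 24 days — each gap is 5 larger than the previous one.
Next gap: 29 days. Tue Dec 6 2005 + 29 days = Wed Jan 4 2006.
Next gap: 34 days. Wed Jan 4 2006 + 34 days = Tue Feb 7 2006.
Next gap: 39 days. Tue Feb 7 2006 + 39 days = Sat Mar 18 2006.

Wed Jan 4 2006, Tue Feb 7 2006, Sat Mar 18 2006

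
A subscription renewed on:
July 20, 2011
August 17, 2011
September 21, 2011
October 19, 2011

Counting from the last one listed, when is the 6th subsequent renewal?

All dates are Wednesdays, 28, 35, 28 days apart.
Specifically, the 3rd Wednesday of each month.
3rd Wednesday of November 2011: November 16, 2011.
3rd Wednesday of December 2011: December 21, 2011.
January 2012 — 3rd Wednesday is January 18, 2012.
February 2012 — 3rd Wednesday is February 15, 2012.
March 2012 — 3rd Wednesday is March 21, 2012.
3rd Wednesday of April 2012: April 18, 2012.

April 18, 2012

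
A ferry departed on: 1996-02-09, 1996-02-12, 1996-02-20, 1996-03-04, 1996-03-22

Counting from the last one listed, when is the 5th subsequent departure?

The spacing grows by 5 each time: 3, 8, 13, 18 days.
Next gap: 23 days. 1996-03-22 + 23 days = 1996-04-14.
Next gap: 28 days. 1996-04-14 + 28 days = 1996-05-12.
Next gap: 33 days. 1996-05-12 + 33 days = 1996-06-14.
Next gap: 38 days. 1996-06-14 + 38 days = 1996-07-22.
Next gap: 43 days. 1996-07-22 + 43 days = 1996-09-03.

1996-09-03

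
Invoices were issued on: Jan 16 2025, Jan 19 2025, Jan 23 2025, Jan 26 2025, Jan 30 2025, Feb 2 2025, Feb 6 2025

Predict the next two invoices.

The gap pattern 3, 4, 3, 4, 3, 4 repeats every 2 events.
These are the Thursdays and Sundays of each week.
The following Sunday is Feb 9 2025.
Next Thursday: Feb 13 2025.

Feb 9 2025, Feb 13 2025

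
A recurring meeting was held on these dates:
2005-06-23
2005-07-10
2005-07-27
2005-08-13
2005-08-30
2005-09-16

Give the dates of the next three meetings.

Every event comes 17 days after the last (17, 17, 17, 17, 17).
2005-09-16 + 17 days = 2005-10-03.
2005-10-03 + 17 days = 2005-10-20.
2005-10-20 + 17 days = 2005-11-06.

2005-10-03, 2005-10-20, 2005-11-06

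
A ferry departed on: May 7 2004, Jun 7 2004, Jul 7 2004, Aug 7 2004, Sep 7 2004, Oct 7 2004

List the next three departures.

Nov 7 2004, Dec 7 2004, Jan 7 2005

Each date is the 7th; the gaps (31, 30, 31, 31, 30) track the month lengths.
The rule is the 7th of each month.
Next: November 2004 → Nov 7 2004.
Next: December 2004 → Dec 7 2004.
Next: January 2005 → Jan 7 2005.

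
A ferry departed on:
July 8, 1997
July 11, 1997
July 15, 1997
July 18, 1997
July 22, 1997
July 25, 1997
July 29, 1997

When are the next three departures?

August 1, 1997; August 5, 1997; August 8, 1997

The gap pattern 3, 4, 3, 4, 3, 4 repeats every 2 events.
These are the Tuesdays and Fridays of each week.
Next Friday: August 1, 1997.
Next Tuesday: August 5, 1997.
Next Friday: August 8, 1997.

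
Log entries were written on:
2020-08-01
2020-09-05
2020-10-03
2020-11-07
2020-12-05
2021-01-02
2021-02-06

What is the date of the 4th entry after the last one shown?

2021-06-05

All dates are Saturdays, 35, 28, 35, 28, 28, 35 days apart.
Specifically, the 1st Saturday of each month.
March 2021 — 1st Saturday is 2021-03-06.
April 2021 — 1st Saturday is 2021-04-03.
May 2021 — 1st Saturday is 2021-05-01.
June 2021 — 1st Saturday is 2021-06-05.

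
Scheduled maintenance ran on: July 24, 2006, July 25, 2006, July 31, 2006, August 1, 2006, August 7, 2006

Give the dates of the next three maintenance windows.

Gaps: 1, 6, 1, 6 days — not constant, but cyclic with period 2.
The events fall on every Monday and Tuesday.
The following Tuesday is August 8, 2006.
Next Monday: August 14, 2006.
Next Tuesday: August 15, 2006.

August 8, 2006; August 14, 2006; August 15, 2006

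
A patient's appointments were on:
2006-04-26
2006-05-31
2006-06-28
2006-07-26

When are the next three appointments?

All Wednesdays; the gaps (35, 28, 28) vary with month length.
This is the last Wednesday of each month.
Last Wednesday of August 2006: 2006-08-30.
September 2006 ends with Wednesday 2006-09-27.
October 2006 ends with Wednesday 2006-10-25.

2006-08-30, 2006-09-27, 2006-10-25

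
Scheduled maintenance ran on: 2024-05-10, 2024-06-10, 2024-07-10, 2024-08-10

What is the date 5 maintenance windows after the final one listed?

2025-01-10

Each date is the 10th; the gaps (31, 30, 31) track the month lengths.
The rule is the 10th of each month.
Next: September 2024 → 2024-09-10.
Next: October 2024 → 2024-10-10.
Next: November 2024 → 2024-11-10.
December 2024: 2024-12-10.
Next: January 2025 → 2025-01-10.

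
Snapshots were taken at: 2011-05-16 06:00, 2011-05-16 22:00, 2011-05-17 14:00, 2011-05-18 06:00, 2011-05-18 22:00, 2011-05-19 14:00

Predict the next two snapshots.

2011-05-20 06:00, 2011-05-20 22:00

The interval is a steady 16 hours (16, 16, 16, 16, 16).
2011-05-19 14:00 + 16 h = 2011-05-20 06:00.
2011-05-20 06:00 + 16 h = 2011-05-20 22:00.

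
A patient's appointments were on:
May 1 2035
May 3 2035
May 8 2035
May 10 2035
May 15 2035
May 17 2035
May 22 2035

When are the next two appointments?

Every event lands on a Tuesday or Thursday (gaps cycle 2, 5, 2, 5, 2, 5).
So the schedule is: every Tuesday and Thursday.
Next Thursday: May 24 2035.
The following Tuesday is May 29 2035.

May 24 2035, May 29 2035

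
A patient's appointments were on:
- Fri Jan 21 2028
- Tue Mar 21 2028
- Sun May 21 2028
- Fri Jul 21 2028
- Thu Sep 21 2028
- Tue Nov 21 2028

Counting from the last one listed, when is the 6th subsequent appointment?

Wed Nov 21 2029

Gaps: 60, 61, 61, 62, 61 days — not constant. Every event is on the 21st of the month.
Pattern: the 21st of every 2 months.
January 2029: Sun Jan 21 2029.
Next: March 2029 → Wed Mar 21 2029.
May 2029: Mon May 21 2029.
July 2029: Sat Jul 21 2029.
Next: September 2029 → Fri Sep 21 2029.
Next: November 2029 → Wed Nov 21 2029.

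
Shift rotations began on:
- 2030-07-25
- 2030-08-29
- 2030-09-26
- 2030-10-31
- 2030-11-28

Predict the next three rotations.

Every date is a Thursday; gaps 35, 28, 35, 28 days.
Each is the last Thursday of its month (at least one falls on the 29th or later, ruling out '4th Thursday').
Last Thursday of December 2030: 2030-12-26.
January 2031 ends with Thursday 2031-01-30.
Last Thursday of February 2031: 2031-02-27.

2030-12-26, 2031-01-30, 2031-02-27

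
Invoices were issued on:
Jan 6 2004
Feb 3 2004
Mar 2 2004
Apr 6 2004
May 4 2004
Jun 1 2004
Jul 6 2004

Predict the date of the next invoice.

Aug 3 2004

All dates are Tuesdays, 28, 28, 35, 28, 28, 35 days apart.
Specifically, the 1st Tuesday of each month.
August 2004 — 1st Tuesday is Aug 3 2004.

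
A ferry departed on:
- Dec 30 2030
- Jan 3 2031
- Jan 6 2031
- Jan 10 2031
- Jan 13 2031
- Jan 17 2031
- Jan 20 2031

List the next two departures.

Jan 24 2031, Jan 27 2031

The gap pattern 4, 3, 4, 3, 4, 3 repeats every 2 events.
These are the Mondays and Fridays of each week.
The following Friday is Jan 24 2031.
Next Monday: Jan 27 2031.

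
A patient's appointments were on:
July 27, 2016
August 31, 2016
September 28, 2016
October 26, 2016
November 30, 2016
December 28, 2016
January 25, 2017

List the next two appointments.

February 22, 2017; March 29, 2017

Every date is a Wednesday; gaps 35, 28, 28, 35, 28, 28 days.
Each is the last Wednesday of its month (at least one falls on the 29th or later, ruling out '4th Wednesday').
Last Wednesday of February 2017: February 22, 2017.
Last Wednesday of March 2017: March 29, 2017.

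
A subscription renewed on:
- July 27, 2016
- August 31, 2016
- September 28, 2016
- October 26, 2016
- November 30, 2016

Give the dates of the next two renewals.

December 28, 2016; January 25, 2017

All Wednesdays; the gaps (35, 28, 28, 35) vary with month length.
This is the last Wednesday of each month.
Last Wednesday of December 2016: December 28, 2016.
Last Wednesday of January 2017: January 25, 2017.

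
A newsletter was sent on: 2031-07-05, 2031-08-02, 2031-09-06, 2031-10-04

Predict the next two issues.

These are Saturdays at 28- or 35-day spacing (28, 35, 28).
The pattern: 1st Saturday of the month.
November 2031 — 1st Saturday is 2031-11-01.
December 2031 — 1st Saturday is 2031-12-06.

2031-11-01, 2031-12-06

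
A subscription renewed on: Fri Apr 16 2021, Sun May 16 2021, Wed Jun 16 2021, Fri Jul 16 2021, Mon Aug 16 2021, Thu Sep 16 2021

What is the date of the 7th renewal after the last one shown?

Gaps: 30, 31, 30, 31, 31 days — not constant. Every event is on the 16th of the month.
Pattern: the 16th of each month.
Next: October 2021 → Sat Oct 16 2021.
November 2021: Tue Nov 16 2021.
December 2021: Thu Dec 16 2021.
January 2022: Sun Jan 16 2022.
Next: February 2022 → Wed Feb 16 2022.
March 2022: Wed Mar 16 2022.
Next: April 2022 → Sat Apr 16 2022.

Sat Apr 16 2022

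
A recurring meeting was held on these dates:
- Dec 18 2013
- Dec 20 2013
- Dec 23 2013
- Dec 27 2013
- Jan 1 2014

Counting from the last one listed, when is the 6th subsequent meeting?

Feb 21 2014

Intervals are 2, 3, 4, 5 days — an arithmetic progression with common difference 1.
Next gap: 6 days. Jan 1 2014 + 6 days = Jan 7 2014.
Next gap: 7 days. Jan 7 2014 + 7 days = Jan 14 2014.
Next gap: 8 days. Jan 14 2014 + 8 days = Jan 22 2014.
Next gap: 9 days. Jan 22 2014 + 9 days = Jan 31 2014.
Next gap: 10 days. Jan 31 2014 + 10 days = Feb 10 2014.
Next gap: 11 days. Feb 10 2014 + 11 days = Feb 21 2014.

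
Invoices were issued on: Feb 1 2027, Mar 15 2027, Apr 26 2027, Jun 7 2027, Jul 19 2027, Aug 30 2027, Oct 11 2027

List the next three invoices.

The spacing is 42, 42, 42, 42, 42, 42 days — always 42 days.
Oct 11 2027 + 42 days = Nov 22 2027.
Nov 22 2027 + 42 days = Jan 3 2028.
Jan 3 2028 + 42 days = Feb 14 2028.

Nov 22 2027, Jan 3 2028, Feb 14 2028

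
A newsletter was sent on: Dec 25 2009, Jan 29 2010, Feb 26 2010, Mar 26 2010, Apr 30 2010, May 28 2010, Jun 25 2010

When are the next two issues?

Jul 30 2010, Aug 27 2010

All Fridays; the gaps (35, 28, 28, 35, 28, 28) vary with month length.
This is the last Friday of each month.
Last Friday of July 2010: Jul 30 2010.
August 2010 ends with Friday Aug 27 2010.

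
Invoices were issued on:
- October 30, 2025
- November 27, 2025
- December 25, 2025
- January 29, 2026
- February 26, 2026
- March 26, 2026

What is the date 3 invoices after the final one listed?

June 25, 2026

Every date is a Thursday; gaps 28, 28, 35, 28, 28 days.
Each is the last Thursday of its month (at least one falls on the 29th or later, ruling out '4th Thursday').
Last Thursday of April 2026: April 30, 2026.
May 2026 ends with Thursday May 28, 2026.
June 2026 ends with Thursday June 25, 2026.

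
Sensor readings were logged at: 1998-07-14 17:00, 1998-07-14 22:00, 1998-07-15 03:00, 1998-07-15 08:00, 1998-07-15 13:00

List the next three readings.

The interval is a steady 5 hours (5, 5, 5, 5).
1998-07-15 13:00 + 5 h = 1998-07-15 18:00.
1998-07-15 18:00 + 5 h = 1998-07-15 23:00.
1998-07-15 23:00 + 5 h = 1998-07-16 04:00.

1998-07-15 18:00, 1998-07-15 23:00, 1998-07-16 04:00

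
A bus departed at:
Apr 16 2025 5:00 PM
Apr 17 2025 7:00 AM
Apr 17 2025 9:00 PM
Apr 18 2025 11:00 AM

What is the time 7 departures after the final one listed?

The interval is a steady 14 hours (14, 14, 14).
Apr 18 2025 11:00 AM + 14 h = Apr 19 2025 1:00 AM.
Apr 19 2025 1:00 AM + 14 h = Apr 19 2025 3:00 PM.
Apr 19 2025 3:00 PM + 14 h = Apr 20 2025 5:00 AM.
Apr 20 2025 5:00 AM + 14 h = Apr 20 2025 7:00 PM.
Apr 20 2025 7:00 PM + 14 h = Apr 21 2025 9:00 AM.
Apr 21 2025 9:00 AM + 14 h = Apr 21 2025 11:00 PM.
Apr 21 2025 11:00 PM + 14 h = Apr 22 2025 1:00 PM.

Apr 22 2025 1:00 PM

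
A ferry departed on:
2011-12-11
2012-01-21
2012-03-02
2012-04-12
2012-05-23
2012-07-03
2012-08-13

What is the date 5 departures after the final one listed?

2013-03-06

Every event comes 41 days after the last (41, 41, 41, 41, 41, 41).
2012-08-13 + 41 days = 2012-09-23.
2012-09-23 + 41 days = 2012-11-03.
2012-11-03 + 41 days = 2012-12-14.
2012-12-14 + 41 days = 2013-01-24.
2013-01-24 + 41 days = 2013-03-06.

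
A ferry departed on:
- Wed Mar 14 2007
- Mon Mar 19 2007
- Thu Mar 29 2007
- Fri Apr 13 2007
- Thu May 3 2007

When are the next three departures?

Mon May 28 2007, Wed Jun 27 2007, Wed Aug 1 2007

Intervals are 5, 10, 15, 20 days — an arithmetic progression with common difference 5.
Next gap: 25 days. Thu May 3 2007 + 25 days = Mon May 28 2007.
Next gap: 30 days. Mon May 28 2007 + 30 days = Wed Jun 27 2007.
Next gap: 35 days. Wed Jun 27 2007 + 35 days = Wed Aug 1 2007.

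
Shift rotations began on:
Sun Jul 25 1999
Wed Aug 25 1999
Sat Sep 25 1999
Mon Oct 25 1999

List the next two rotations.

The day-of-month is always 25 (31, 31, 30 days between events).
So this recurs on the 25th of each month.
November 1999: Thu Nov 25 1999.
December 1999: Sat Dec 25 1999.

Thu Nov 25 1999, Sat Dec 25 1999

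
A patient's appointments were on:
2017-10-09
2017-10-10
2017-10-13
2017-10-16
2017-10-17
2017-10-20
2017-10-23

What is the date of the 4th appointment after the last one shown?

Every event lands on a Monday or Tuesday or Friday (gaps cycle 1, 3, 3, 1, 3, 3).
So the schedule is: every Monday, Tuesday and Friday.
The following Tuesday is 2017-10-24.
Next Friday: 2017-10-27.
Next Monday: 2017-10-30.
The following Tuesday is 2017-10-31.

2017-10-31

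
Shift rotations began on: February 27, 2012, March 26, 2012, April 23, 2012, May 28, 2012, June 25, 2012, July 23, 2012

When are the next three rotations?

August 27, 2012; September 24, 2012; October 22, 2012

All dates are Mondays, 28, 28, 35, 28, 28 days apart.
Specifically, the 4th Monday of each month.
4th Monday of August 2012: August 27, 2012.
September 2012 — 4th Monday is September 24, 2012.
October 2012 — 4th Monday is October 22, 2012.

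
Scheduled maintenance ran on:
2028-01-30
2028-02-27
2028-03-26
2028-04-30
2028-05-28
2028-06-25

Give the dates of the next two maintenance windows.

2028-07-30, 2028-08-27

All Sundays; the gaps (28, 28, 35, 28, 28) vary with month length.
This is the last Sunday of each month.
Last Sunday of July 2028: 2028-07-30.
Last Sunday of August 2028: 2028-08-27.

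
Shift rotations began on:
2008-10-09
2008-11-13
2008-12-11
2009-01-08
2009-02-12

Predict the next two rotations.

2009-03-12, 2009-04-09

Gaps: 35, 28, 28, 35 days — a mix of 28 and 35. Every date is a Thursday.
Each is the 2nd Thursday of its month.
March 2009 — 2nd Thursday is 2009-03-12.
April 2009 — 2nd Thursday is 2009-04-09.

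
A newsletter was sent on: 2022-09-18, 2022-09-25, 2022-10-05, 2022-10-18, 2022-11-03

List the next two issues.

The spacing grows by 3 each time: 7, 10, 13, 16 days.
Next gap: 19 days. 2022-11-03 + 19 days = 2022-11-22.
Next gap: 22 days. 2022-11-22 + 22 days = 2022-12-14.

2022-11-22, 2022-12-14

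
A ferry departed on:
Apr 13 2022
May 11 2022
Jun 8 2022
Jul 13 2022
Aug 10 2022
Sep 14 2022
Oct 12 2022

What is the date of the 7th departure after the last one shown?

May 10 2023

All dates are Wednesdays, 28, 28, 35, 28, 35, 28 days apart.
Specifically, the 2nd Wednesday of each month.
2nd Wednesday of November 2022: Nov 9 2022.
2nd Wednesday of December 2022: Dec 14 2022.
2nd Wednesday of January 2023: Jan 11 2023.
2nd Wednesday of February 2023: Feb 8 2023.
March 2023 — 2nd Wednesday is Mar 8 2023.
April 2023 — 2nd Wednesday is Apr 12 2023.
May 2023 — 2nd Wednesday is May 10 2023.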